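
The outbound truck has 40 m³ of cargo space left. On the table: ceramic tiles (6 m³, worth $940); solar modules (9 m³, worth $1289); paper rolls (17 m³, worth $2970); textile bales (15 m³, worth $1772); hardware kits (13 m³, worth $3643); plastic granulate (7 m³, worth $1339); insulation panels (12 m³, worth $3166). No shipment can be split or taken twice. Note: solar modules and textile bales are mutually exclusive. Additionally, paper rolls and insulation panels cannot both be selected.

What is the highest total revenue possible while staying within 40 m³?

9088

By revenue per m³: hardware kits 280.23, insulation panels 263.83, plastic granulate 191.29 lead.
Best packing: ceramic tiles + hardware kits + plastic granulate + insulation panels — 38 m³, 9088 total.
The spare 2 m³ is too small for any remaining shipment, and no feasible exchange beats 9088.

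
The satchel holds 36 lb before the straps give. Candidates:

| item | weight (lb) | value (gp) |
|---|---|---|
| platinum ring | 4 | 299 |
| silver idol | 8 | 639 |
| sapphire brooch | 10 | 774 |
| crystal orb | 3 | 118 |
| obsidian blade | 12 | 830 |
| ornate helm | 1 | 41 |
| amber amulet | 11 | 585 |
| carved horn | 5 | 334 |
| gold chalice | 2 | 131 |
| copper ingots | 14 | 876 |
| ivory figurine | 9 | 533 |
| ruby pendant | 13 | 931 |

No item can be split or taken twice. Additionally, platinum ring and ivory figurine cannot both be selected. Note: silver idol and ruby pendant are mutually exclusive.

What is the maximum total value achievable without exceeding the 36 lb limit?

2673

Ranking by ratio (value/lb): silver idol 79.88, sapphire brooch 77.40, platinum ring 74.75, ruby pendant 71.62.
Best packing: platinum ring + silver idol + sapphire brooch + obsidian blade + gold chalice — 36 lb, 2673 total.
That's the maximum — no feasible swap from here does better than 2673.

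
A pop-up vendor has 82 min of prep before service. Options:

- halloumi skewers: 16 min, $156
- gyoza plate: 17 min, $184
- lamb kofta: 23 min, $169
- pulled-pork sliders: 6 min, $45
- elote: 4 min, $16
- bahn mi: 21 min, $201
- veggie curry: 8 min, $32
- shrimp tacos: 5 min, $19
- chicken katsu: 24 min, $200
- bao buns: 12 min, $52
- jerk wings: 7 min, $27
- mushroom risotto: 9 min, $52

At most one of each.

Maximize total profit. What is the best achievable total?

757

Best packing: halloumi skewers + gyoza plate + elote + bahn mi + chicken katsu — 82 min, 757 total.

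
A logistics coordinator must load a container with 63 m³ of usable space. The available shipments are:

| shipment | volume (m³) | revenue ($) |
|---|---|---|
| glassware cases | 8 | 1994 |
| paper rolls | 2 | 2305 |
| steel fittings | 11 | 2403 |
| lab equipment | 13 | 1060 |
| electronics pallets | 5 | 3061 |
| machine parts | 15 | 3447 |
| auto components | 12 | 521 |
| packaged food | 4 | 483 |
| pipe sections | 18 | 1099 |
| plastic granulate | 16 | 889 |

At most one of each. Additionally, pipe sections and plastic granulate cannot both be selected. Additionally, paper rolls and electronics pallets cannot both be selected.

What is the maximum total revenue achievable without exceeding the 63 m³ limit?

12487

Ranking by ratio (revenue/m³): paper rolls 1152.50, electronics pallets 612.20, glassware cases 249.25.
Taking glassware cases + steel fittings + electronics pallets + machine parts + packaged food + pipe sections: 61 m³ used, 12487 in revenue.
Runner-up glassware cases + steel fittings + lab equipment + electronics pallets + machine parts + packaged food tops out at 12448.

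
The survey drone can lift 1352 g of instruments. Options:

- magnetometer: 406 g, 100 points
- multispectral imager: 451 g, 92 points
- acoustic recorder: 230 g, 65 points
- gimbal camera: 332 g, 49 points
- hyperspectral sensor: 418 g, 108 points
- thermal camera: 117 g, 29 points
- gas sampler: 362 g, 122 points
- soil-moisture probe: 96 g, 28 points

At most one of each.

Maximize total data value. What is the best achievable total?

359

Taking the top-ratio sensors first gives acoustic recorder + hyperspectral sensor + thermal camera + gas sampler + soil-moisture probe for 352 (1223 g).
Replace acoustic recorder and soil-moisture probe with magnetometer: the trade gains 7 net, giving 359 at 1303 g.
The spare 49 g is too small for any remaining sensor, and no exchange beats 359.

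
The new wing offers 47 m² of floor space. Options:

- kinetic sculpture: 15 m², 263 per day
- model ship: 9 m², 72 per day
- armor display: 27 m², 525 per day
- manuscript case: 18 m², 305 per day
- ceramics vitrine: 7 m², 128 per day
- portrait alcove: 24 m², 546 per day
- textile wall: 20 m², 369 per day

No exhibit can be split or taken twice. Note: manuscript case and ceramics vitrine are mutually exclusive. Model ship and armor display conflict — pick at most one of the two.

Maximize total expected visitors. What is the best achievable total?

Taking the top-ratio exhibits first gives portrait alcove + textile wall for 915 (44 m²).
Dropping textile wall frees 20 m²; slotting in kinetic sculpture + ceramics vitrine (22 m²) lifts the total to 937 at 46 m².
Nothing else feasible within 47 m² beats 937.

937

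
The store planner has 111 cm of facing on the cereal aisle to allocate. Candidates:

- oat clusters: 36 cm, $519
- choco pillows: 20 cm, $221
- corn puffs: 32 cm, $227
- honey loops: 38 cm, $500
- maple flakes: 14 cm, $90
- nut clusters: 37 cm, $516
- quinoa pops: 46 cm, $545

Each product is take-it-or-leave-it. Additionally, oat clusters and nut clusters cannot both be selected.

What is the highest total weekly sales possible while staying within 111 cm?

1330

Oat clusters + choco pillows + honey loops + maple flakes uses 108 of the 111 cm and totals 1330.
Every other selection either busts 111 cm or breaks a pairing rule or fails to beat 1330.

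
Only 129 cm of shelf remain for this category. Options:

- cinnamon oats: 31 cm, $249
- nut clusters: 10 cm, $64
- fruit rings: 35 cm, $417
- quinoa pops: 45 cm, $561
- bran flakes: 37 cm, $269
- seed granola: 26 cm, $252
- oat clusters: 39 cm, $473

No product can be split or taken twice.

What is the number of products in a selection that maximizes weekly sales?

Optimal total is 1515.
One optimal bundle: nut clusters + fruit rings + quinoa pops + oat clusters (129 cm).
Every optimal selection uses 4 products.

4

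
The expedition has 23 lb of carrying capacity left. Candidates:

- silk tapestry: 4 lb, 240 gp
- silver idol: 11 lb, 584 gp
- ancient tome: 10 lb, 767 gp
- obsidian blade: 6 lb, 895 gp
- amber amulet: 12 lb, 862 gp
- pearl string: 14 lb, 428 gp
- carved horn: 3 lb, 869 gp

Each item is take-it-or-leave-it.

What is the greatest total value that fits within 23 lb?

Best packing: silk tapestry + ancient tome + obsidian blade + carved horn — 23 lb, 2771 total.

2771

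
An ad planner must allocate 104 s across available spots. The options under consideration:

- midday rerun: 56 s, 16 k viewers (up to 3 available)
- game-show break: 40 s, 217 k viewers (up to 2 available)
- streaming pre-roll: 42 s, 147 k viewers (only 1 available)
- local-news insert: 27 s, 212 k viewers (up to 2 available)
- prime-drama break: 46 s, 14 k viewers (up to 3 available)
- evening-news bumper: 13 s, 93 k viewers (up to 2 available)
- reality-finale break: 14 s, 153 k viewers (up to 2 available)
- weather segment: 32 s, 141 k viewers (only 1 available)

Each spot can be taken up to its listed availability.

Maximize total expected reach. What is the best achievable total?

Density check — reality-finale break 10.93, local-news insert 7.85, evening-news bumper 7.15 are the best per s.
Taking 2×local-news insert + evening-news bumper + 2×reality-finale break: 95 s used, 823 in expected reach.
That's the maximum — no swap from here does better than 823.

823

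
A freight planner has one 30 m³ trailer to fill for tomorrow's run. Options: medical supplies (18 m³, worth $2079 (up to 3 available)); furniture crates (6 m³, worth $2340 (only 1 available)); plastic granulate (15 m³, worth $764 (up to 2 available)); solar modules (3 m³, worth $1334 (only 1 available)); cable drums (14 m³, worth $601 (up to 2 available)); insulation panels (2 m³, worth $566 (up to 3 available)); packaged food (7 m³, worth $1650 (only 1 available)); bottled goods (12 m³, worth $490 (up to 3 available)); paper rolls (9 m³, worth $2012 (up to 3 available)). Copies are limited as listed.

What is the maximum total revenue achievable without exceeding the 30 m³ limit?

The ratio heuristic lands on furniture crates + solar modules + 3×insulation panels + packaged food (7022) but leaves 8 m³ idle.
Dropping insulation panels frees 2 m³; slotting in paper rolls (9 m³) lifts the total to 8468 at 29 m³.
No other feasible combination exceeds 8468.

8468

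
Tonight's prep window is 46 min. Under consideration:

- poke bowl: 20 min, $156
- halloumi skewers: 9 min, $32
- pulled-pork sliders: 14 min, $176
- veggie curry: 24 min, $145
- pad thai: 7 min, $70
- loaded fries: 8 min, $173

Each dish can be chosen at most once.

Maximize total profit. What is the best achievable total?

A density-first pass picks halloumi skewers + pulled-pork sliders + pad thai + loaded fries — 451 at 38 min.
Dropping halloumi skewers and pad thai frees 16 min; slotting in poke bowl (20 min) lifts the total to 505 at 42 min.

505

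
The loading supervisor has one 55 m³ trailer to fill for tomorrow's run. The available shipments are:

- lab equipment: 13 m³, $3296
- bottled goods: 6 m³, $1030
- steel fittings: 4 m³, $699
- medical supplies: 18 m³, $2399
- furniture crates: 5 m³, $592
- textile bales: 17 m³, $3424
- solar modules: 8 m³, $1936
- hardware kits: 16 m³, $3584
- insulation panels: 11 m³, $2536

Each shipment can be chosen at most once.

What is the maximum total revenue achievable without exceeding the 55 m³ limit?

12382

Ranking by ratio (revenue/m³): lab equipment 253.54, solar modules 242.00, insulation panels 230.55, hardware kits 224.00.
The ratio heuristic lands on lab equipment + steel fittings + solar modules + hardware kits + insulation panels (12051) but leaves 3 m³ idle.
Dropping steel fittings frees 4 m³; slotting in bottled goods (6 m³) lifts the total to 12382 at 54 m³.
Every other selection either busts 55 m³ or fails to beat 12382.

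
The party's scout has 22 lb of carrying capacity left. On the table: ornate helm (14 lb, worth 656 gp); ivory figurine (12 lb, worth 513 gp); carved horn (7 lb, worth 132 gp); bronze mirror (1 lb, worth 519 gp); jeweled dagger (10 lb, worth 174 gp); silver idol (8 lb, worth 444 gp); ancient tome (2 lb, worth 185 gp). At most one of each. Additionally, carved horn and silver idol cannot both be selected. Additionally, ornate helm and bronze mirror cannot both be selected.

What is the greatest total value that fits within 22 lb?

1476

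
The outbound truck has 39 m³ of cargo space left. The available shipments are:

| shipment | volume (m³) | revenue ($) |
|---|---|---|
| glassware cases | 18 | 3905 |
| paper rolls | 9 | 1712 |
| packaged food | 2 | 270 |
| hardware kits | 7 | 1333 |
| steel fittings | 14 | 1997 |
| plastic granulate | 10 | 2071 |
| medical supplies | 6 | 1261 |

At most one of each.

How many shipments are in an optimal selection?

Best achievable revenue is 7958.
One optimal bundle: glassware cases + paper rolls + packaged food + plastic granulate (39 m³).
Any selection reaching 7958 contains exactly 4 shipments.

4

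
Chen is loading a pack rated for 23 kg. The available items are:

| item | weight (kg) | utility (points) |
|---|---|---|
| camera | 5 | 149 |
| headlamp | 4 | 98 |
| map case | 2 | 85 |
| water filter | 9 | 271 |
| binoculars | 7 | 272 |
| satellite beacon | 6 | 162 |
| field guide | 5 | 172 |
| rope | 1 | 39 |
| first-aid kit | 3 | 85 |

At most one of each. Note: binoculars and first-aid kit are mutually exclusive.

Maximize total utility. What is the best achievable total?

800

By utility per kg: map case 42.50, rope 39.00, binoculars 38.86 lead.
Taking map case + water filter + binoculars + field guide: 23 kg used, 800 in utility.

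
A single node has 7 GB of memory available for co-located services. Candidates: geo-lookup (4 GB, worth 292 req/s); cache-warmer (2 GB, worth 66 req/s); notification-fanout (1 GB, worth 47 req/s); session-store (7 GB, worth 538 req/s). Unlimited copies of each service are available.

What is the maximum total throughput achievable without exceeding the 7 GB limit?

538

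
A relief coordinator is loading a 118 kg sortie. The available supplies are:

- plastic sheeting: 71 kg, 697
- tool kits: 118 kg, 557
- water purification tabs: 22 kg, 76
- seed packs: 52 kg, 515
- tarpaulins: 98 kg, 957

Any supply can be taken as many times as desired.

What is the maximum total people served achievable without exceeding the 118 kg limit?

1030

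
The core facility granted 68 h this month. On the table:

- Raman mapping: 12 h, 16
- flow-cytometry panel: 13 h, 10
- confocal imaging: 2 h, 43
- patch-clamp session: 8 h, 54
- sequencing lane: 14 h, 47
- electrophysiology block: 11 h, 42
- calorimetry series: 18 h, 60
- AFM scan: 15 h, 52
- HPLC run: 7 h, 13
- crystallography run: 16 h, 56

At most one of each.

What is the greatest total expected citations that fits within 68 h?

298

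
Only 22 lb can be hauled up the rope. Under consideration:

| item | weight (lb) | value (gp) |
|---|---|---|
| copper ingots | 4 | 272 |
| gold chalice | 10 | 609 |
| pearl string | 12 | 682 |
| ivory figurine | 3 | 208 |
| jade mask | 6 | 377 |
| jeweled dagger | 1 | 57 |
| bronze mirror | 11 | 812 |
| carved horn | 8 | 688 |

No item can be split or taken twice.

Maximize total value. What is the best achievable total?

By value per lb: carved horn 86.00, bronze mirror 73.82, ivory figurine 69.33, copper ingots 68.00 lead.
Taking ivory figurine + bronze mirror + carved horn: 22 lb used, 1708 in value.
No other feasible combination exceeds 1708.

1708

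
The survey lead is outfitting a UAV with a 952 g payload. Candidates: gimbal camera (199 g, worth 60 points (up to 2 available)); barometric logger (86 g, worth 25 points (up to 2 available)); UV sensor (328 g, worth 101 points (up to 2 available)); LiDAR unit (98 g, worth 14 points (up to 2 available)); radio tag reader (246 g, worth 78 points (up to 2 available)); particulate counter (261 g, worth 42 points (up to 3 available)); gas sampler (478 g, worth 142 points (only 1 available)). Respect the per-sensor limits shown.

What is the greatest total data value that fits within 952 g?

Greedy by ratio would take barometric logger + UV sensor + 2×radio tag reader: 906 g used, total 282.
Dropping radio tag reader frees 246 g; slotting in gimbal camera + barometric logger (285 g) lifts the total to 289 at 945 g.
No other feasible combination exceeds 289.

289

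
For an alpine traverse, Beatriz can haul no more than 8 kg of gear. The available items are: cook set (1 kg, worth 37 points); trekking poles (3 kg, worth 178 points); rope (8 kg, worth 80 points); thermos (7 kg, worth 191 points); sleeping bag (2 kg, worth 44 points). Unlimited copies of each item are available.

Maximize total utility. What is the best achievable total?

Density check — trekking poles 59.33, cook set 37.00, thermos 27.29 are the best per kg.
2×cook set + 2×trekking poles uses 8 of the 8 kg and totals 430.
Every other selection either busts 8 kg or fails to beat 430.

430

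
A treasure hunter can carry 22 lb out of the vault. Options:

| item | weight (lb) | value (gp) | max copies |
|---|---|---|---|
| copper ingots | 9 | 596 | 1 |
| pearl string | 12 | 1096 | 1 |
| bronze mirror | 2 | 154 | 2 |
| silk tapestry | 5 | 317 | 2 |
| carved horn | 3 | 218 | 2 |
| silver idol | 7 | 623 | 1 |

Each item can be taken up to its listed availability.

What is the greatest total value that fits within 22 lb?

A density-first pass picks pearl string + bronze mirror + silver idol — 1873 at 21 lb.
The 2 lb tied up in bronze mirror is better spent on carved horn — total rises to 1937 (22 lb).

1937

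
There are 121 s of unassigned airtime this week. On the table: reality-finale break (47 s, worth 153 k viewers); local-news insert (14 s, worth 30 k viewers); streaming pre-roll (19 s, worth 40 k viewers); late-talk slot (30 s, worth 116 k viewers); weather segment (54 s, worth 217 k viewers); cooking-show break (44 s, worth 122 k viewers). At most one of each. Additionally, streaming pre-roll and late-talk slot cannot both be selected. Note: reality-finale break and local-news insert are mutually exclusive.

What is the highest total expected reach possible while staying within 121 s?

410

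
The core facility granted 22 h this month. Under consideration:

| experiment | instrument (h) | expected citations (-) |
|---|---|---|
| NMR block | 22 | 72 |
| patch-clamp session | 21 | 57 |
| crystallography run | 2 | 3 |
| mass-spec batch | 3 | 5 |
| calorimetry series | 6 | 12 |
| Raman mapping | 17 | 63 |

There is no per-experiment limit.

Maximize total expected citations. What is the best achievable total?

72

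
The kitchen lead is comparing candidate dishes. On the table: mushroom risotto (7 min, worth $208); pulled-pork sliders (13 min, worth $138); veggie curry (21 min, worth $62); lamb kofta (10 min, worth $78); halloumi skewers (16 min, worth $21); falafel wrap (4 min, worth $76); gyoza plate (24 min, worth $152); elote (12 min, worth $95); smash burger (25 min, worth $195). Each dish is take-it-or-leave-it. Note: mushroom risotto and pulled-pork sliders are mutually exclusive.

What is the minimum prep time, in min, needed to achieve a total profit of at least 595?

Need the lightest bundle worth ≥ 595.
Taking mushroom risotto + lamb kofta + falafel wrap + gyoza plate + elote gives 609 (≥ 595) for 57 min.
Below 57 min the best achievable stays under 595.

57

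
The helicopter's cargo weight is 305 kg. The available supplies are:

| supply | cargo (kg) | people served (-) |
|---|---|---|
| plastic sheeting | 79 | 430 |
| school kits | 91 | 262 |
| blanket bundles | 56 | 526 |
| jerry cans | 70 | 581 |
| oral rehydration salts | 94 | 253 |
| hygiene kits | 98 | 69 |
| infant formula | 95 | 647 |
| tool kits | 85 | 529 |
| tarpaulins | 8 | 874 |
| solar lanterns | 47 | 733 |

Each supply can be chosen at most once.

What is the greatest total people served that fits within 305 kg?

Taking the top-ratio supplies first gives blanket bundles + jerry cans + infant formula + tarpaulins + solar lanterns for 3361 (276 kg).
Replace blanket bundles with tool kits: the trade gains 3 net, giving 3364 at 305 kg.
An exhaustive check of the 1024 subsets confirms 3364.

3364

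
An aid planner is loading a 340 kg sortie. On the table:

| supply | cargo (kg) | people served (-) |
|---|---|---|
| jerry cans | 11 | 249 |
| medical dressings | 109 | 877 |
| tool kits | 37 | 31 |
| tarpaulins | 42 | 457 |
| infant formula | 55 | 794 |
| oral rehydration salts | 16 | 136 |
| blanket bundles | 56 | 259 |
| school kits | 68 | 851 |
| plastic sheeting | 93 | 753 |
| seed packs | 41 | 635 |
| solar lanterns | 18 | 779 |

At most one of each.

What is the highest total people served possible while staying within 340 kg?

4518

By people served per kg: solar lanterns 43.28, jerry cans 22.64, seed packs 15.49 lead.
Taking the top-ratio supplies first gives jerry cans + tarpaulins + infant formula + oral rehydration salts + blanket bundles + school kits + seed packs + solar lanterns for 4160 (307 kg).
The 72 kg tied up in oral rehydration salts and blanket bundles is better spent on plastic sheeting — total rises to 4518 (328 kg).
Runner-up tarpaulins + infant formula + oral rehydration salts + school kits + plastic sheeting + seed packs + solar lanterns tops out at 4405.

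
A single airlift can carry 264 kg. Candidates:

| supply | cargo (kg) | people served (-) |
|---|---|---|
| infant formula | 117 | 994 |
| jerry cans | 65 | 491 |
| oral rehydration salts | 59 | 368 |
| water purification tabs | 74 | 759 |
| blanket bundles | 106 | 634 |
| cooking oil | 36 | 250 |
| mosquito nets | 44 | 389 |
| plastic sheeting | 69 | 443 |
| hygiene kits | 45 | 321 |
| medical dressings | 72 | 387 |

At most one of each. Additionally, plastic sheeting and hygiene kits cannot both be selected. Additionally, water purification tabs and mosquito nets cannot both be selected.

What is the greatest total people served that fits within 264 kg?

2244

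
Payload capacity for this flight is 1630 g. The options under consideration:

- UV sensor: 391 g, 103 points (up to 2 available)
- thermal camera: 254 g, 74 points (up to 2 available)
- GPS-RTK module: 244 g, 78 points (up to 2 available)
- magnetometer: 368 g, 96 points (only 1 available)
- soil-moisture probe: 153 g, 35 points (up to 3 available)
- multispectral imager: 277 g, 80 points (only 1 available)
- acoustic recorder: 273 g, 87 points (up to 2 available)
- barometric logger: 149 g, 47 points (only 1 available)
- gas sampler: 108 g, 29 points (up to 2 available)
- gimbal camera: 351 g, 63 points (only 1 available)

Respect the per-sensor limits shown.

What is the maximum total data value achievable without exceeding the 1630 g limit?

492

Taking the top-ratio sensors first gives thermal camera + 2×GPS-RTK module + 2×acoustic recorder + barometric logger + gas sampler for 480 (1545 g).
Dropping thermal camera and gas sampler frees 362 g; slotting in soil-moisture probe + multispectral imager (430 g) lifts the total to 492 at 1613 g.
The spare 17 g is too small for any remaining sensor, and no exchange beats 492.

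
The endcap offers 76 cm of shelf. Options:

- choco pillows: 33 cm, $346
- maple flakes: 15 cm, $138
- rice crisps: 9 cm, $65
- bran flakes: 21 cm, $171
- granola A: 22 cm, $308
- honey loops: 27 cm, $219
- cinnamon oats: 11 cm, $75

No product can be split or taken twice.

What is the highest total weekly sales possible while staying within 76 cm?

825

Filling by ratio: choco pillows + maple flakes + granola A for 792, with 6 cm left unused.
Replace maple flakes with bran flakes: the trade gains 33 net, giving 825 at 76 cm.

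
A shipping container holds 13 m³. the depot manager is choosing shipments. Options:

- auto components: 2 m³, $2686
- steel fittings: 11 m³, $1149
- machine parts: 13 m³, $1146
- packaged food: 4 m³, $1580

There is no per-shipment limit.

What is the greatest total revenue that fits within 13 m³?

16116

Taking 6×auto components: 12 m³ used, 16116 in revenue.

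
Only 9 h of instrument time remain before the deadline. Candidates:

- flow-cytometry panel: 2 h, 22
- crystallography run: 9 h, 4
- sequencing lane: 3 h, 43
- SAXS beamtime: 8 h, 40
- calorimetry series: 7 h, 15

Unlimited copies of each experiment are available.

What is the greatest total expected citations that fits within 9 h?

The ratio ordering already packs tightly: 3×sequencing lane, 9 h, 129.

129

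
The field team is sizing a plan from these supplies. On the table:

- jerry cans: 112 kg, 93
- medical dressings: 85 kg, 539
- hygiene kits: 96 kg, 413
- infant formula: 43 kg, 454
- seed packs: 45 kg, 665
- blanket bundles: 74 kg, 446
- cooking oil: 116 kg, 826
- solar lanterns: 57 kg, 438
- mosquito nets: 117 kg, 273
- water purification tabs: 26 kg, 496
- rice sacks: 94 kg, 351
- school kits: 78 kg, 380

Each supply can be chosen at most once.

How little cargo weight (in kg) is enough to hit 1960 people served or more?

171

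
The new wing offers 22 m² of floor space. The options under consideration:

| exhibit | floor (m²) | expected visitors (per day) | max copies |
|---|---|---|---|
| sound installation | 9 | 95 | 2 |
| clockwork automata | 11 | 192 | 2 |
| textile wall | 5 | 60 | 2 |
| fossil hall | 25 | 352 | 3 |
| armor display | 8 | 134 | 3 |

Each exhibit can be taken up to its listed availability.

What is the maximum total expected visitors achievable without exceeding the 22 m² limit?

Best packing: 2×clockwork automata — 22 m², 384 total.

384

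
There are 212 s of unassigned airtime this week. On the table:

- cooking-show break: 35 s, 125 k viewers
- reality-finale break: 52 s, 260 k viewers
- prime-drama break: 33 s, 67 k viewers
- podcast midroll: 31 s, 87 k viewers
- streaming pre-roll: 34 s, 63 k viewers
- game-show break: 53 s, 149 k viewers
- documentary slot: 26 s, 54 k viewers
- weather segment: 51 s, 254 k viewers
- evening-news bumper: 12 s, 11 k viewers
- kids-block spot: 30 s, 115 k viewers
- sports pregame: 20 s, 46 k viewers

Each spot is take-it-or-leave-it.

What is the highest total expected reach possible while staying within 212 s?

852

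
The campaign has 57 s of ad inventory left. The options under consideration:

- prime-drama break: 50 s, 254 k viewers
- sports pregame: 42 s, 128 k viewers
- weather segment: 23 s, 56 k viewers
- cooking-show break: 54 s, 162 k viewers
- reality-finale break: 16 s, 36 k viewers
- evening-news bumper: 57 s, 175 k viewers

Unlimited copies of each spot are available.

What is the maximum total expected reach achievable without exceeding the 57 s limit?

254

Density check — prime-drama break 5.08, evening-news bumper 3.07, sports pregame 3.05, cooking-show break 3.00 are the best per s.
Best packing: prime-drama break — 50 s, 254 total.
No other feasible combination exceeds 254.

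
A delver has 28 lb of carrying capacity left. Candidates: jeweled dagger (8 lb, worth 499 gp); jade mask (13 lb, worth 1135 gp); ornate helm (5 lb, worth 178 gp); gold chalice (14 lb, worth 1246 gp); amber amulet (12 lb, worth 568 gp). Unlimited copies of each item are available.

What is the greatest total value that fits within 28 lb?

The ratio ordering already packs tightly: 2×gold chalice, 28 lb, 2492.

2492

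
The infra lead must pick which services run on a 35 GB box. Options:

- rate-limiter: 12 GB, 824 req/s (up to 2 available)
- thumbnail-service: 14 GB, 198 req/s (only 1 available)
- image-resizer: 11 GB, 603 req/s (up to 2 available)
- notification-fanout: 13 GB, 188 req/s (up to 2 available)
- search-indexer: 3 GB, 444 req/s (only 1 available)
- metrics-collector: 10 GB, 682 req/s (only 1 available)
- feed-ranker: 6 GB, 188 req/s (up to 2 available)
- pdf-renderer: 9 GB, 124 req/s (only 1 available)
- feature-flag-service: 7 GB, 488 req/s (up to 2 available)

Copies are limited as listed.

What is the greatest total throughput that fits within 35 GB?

2580

By throughput per GB: search-indexer 148.00, feature-flag-service 69.71, rate-limiter 68.67, metrics-collector 68.20 lead.
Greedy by ratio would take rate-limiter + search-indexer + feed-ranker + 2×feature-flag-service: 35 GB used, total 2432.
Replace feed-ranker and feature-flag-service with rate-limiter: the trade gains 148 net, giving 2580 at 34 GB.
The spare 1 GB is too small for any remaining service, and no exchange beats 2580.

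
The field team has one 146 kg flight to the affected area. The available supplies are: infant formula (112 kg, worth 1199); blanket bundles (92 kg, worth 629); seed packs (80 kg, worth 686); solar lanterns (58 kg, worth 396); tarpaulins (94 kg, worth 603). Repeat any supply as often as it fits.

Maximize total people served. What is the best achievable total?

The ratio ordering already packs tightly: infant formula, 112 kg, 1199.
No other feasible combination exceeds 1199.

1199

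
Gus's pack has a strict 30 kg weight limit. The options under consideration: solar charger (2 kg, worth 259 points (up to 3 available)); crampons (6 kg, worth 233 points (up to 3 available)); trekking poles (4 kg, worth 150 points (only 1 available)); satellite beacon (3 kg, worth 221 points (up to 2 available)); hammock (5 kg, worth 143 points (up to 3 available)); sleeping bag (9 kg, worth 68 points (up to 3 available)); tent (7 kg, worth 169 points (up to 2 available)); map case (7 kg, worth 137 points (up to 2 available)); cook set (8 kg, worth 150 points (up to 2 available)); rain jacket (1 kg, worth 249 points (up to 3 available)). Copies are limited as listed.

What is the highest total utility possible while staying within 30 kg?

2492

Density check — rain jacket 249.00, solar charger 129.50, satellite beacon 73.67, crampons 38.83 are the best per kg.
Taking the top-ratio items first gives 3×solar charger + 2×crampons + 2×satellite beacon + 3×rain jacket for 2432 (27 kg).
The 6 kg tied up in crampons is better spent on trekking poles + hammock — total rises to 2492 (30 kg).
No other feasible combination exceeds 2492.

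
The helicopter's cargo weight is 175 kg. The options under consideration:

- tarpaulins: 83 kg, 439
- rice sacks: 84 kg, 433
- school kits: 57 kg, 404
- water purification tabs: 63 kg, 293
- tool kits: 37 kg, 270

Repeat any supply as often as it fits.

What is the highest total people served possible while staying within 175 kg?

1214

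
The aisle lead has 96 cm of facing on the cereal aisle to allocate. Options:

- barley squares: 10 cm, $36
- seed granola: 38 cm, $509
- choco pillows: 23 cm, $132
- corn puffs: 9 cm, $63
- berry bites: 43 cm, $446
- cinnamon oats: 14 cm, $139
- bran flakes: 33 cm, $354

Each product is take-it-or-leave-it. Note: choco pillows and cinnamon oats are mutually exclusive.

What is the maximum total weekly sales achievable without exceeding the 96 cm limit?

The ratio heuristic lands on seed granola + corn puffs + cinnamon oats + bran flakes (1065) but leaves 2 cm idle.
The 42 cm tied up in corn puffs and bran flakes is better spent on berry bites — total rises to 1094 (95 cm).
That's the maximum — no feasible swap from here does better than 1094.

1094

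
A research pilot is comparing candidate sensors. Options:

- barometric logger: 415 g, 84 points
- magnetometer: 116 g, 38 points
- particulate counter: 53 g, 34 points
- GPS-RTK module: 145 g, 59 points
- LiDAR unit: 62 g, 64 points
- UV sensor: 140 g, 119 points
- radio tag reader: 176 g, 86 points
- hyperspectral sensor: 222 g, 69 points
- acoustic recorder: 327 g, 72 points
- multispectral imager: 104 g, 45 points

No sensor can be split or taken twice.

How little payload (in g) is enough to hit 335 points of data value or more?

Need the lightest bundle worth ≥ 335.
particulate counter + LiDAR unit + UV sensor + radio tag reader + multispectral imager reaches 348 using 535 g.
Below 535 g the best achievable stays under 335.

535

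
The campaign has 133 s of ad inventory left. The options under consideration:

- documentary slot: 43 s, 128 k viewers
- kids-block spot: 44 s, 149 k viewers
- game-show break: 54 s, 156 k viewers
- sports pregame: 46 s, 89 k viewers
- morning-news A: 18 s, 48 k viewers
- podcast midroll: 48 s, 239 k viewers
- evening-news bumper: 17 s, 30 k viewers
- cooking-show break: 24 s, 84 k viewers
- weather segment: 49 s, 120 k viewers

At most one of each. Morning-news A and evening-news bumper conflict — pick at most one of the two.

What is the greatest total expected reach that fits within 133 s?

502

By expected reach per s: podcast midroll 4.98, cooking-show break 3.50, kids-block spot 3.39 lead.
Best packing: kids-block spot + podcast midroll + evening-news bumper + cooking-show break — 133 s, 502 total.
No other feasible combination exceeds 502.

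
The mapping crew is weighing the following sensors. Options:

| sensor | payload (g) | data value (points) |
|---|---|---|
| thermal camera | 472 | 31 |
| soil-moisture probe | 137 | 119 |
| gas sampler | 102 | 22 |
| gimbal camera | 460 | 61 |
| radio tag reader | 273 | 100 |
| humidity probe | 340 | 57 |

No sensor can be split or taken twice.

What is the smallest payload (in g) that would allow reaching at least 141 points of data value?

239

Look for the lowest-payload combination reaching 141.
Taking soil-moisture probe + gas sampler gives 141 (≥ 141) for 239 g.
Any bundle with less than 239 g falls short of 141.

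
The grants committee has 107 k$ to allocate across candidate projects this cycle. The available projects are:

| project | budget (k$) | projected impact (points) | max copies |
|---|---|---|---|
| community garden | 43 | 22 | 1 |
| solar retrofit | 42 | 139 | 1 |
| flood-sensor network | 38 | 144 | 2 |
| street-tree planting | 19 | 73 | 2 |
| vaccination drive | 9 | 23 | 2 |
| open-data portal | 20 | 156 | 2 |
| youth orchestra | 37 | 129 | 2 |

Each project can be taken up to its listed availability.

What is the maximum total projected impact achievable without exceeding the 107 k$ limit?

552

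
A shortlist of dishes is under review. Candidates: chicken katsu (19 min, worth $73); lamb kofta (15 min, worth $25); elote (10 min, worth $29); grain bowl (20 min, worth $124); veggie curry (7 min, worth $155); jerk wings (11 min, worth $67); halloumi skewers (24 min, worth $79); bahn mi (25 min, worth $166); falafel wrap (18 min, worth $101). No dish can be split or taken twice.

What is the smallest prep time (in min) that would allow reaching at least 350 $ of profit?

42

Minimise min subject to total profit ≥ 350.
Taking elote + veggie curry + bahn mi gives 350 (≥ 350) for 42 min.
Any bundle with less than 42 min falls short of 350.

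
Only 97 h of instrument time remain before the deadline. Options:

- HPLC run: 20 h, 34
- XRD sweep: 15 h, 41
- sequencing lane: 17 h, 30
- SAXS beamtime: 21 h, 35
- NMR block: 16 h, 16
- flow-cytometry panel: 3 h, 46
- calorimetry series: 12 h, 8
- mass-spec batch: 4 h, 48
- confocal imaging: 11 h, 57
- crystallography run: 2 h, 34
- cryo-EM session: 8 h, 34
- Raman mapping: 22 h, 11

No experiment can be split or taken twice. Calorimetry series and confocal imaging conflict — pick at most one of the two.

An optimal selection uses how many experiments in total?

9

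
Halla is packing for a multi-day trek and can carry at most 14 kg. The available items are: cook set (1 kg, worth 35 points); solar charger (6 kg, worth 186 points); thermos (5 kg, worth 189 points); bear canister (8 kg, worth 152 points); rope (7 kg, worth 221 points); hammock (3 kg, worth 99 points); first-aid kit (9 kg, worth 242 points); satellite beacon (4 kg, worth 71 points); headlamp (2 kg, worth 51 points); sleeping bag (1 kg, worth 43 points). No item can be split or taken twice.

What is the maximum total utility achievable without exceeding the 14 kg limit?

488

The ratio heuristic lands on cook set + thermos + hammock + headlamp + sleeping bag (417) but leaves 2 kg idle.
Dropping hammock and headlamp frees 5 kg; slotting in rope (7 kg) lifts the total to 488 at 14 kg.
That's the maximum — no swap from here does better than 488.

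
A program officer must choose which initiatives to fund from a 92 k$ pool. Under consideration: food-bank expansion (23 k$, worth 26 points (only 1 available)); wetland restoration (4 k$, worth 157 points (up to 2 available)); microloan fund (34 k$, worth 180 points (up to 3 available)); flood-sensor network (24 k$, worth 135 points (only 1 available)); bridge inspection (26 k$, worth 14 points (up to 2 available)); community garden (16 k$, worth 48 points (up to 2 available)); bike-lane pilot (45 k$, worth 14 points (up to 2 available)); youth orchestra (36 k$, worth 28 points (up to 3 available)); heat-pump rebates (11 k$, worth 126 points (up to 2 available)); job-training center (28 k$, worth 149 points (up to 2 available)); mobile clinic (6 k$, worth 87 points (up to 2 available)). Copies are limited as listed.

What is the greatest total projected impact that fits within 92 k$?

968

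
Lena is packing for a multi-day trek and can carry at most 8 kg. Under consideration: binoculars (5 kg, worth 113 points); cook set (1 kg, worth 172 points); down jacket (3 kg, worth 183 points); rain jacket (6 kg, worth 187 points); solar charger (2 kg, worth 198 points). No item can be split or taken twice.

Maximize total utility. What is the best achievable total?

Cook set + down jacket + solar charger uses 6 of the 8 kg and totals 553.
That's the maximum — no swap from here does better than 553.

553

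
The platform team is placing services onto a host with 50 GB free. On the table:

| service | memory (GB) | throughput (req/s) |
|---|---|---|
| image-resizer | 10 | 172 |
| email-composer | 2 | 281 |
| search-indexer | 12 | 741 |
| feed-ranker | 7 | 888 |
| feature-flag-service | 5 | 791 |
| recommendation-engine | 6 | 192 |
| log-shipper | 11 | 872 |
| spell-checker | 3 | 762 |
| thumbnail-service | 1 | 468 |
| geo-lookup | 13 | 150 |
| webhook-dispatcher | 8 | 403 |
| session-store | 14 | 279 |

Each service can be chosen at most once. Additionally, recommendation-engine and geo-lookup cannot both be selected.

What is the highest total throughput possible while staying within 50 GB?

5206

Best packing: email-composer + search-indexer + feed-ranker + feature-flag-service + log-shipper + spell-checker + thumbnail-service + webhook-dispatcher — 49 GB, 5206 total.
Nothing else feasible within 50 GB beats 5206.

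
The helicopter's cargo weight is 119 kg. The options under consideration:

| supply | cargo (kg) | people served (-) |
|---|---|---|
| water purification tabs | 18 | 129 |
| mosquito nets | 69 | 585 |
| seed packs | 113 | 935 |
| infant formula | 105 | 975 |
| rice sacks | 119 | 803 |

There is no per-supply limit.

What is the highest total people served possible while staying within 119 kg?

Density check — infant formula 9.29, mosquito nets 8.48, seed packs 8.27 are the best per kg.
The ratio ordering already packs tightly: infant formula, 105 kg, 975.
That's the maximum — no swap from here does better than 975.

975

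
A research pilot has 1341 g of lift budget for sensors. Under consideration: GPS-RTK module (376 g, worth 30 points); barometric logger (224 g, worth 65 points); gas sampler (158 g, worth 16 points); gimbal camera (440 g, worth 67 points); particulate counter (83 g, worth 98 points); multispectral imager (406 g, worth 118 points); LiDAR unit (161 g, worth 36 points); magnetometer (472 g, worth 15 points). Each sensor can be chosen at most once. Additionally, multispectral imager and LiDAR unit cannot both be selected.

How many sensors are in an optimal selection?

The maximum data value within 1341 g is 364.
One optimal bundle: barometric logger + gas sampler + gimbal camera + particulate counter + multispectral imager (1311 g).
Every optimal selection uses 5 sensors.

5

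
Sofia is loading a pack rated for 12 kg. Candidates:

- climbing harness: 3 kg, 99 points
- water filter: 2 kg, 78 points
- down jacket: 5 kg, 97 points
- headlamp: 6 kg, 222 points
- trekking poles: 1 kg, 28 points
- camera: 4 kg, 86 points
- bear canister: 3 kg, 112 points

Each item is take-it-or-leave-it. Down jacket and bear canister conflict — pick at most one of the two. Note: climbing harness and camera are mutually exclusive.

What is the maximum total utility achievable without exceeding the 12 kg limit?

440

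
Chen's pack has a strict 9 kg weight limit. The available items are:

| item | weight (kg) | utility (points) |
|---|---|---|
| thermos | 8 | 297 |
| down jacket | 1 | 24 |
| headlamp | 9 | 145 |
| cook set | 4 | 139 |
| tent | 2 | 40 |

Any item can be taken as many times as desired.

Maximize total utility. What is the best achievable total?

Ranking by ratio (utility/kg): thermos 37.12, cook set 34.75, down jacket 24.00, tent 20.00.
Best packing: thermos + down jacket — 9 kg, 321 total.
That's the maximum — no swap from here does better than 321.

321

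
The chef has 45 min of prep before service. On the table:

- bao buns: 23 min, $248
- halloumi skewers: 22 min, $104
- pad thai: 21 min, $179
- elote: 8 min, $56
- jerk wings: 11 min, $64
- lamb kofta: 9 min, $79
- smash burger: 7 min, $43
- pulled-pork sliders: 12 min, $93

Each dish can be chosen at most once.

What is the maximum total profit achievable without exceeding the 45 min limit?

427

The ratio heuristic lands on bao buns + lamb kofta + pulled-pork sliders (420) but leaves 1 min idle.
The 21 min tied up in lamb kofta and pulled-pork sliders is better spent on pad thai — total rises to 427 (44 min).
An exhaustive check of the 256 subsets confirms 427.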